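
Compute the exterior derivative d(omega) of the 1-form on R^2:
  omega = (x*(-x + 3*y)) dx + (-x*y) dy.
d(omega) = (-3*x - y) dx ∧ dy

For a 1-form omega = sum_i f_i dx_i, the exterior derivative is
  d(omega) = sum_{i < j} (∂f_j/∂x_i - ∂f_i/∂x_j) dx_i ∧ dx_j.
  coefficient of dx ∧ dy: ∂f_2/∂x - ∂f_1/∂y = ∂(-x*y)/∂x - ∂(x*(-x + 3*y))/∂y = -3*x - y
Assembling: d(omega) = (-3*x - y) dx ∧ dy.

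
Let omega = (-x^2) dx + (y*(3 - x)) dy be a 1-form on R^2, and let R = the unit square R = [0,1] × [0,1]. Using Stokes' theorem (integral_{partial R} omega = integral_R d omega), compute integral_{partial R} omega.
integral_(partial R) omega = -1/2

Stokes: integral_partial_R omega = integral_R d omega with d omega = (∂Q/∂x - ∂P/∂y) dx ∧ dy.
  ∂Q/∂x = -y
  ∂P/∂y = 0
  integrand = ∂Q/∂x - ∂P/∂y = -y.
Integrating over R: integral_0^1 integral_0^1 (-y) dx dy = -1/2.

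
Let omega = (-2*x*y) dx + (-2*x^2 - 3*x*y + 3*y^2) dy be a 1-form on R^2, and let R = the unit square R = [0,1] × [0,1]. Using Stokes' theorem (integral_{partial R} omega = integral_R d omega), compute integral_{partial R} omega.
integral_(partial R) omega = -5/2

Stokes: integral_partial_R omega = integral_R d omega with d omega = (∂Q/∂x - ∂P/∂y) dx ∧ dy.
  ∂Q/∂x = -4*x - 3*y
  ∂P/∂y = -2*x
  integrand = ∂Q/∂x - ∂P/∂y = -2*x - 3*y.
Integrating over R: integral_0^1 integral_0^1 (-2*x - 3*y) dx dy = -5/2.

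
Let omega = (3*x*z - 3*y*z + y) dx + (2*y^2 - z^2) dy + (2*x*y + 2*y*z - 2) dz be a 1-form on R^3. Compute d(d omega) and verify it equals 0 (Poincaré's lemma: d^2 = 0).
d(d omega) = 0

Step 1: d omega = sum_{i<j} (∂f_j/∂x_i - ∂f_i/∂x_j) dx_i ∧ dx_j:
  coeff of dx ∧ dy: 3*z - 1
  coeff of dx ∧ dz: -3*x + 5*y
  coeff of dy ∧ dz: 2*x + 4*z
Step 2: Apply d again to each 2-form coefficient. The only possible 3-form in R^3 is dx ∧ dy ∧ dz, with coefficient
  ∂(coeff of dy∧dz)/∂x - ∂(coeff of dx∧dz)/∂y + ∂(coeff of dx∧dy)/∂z
  = ∂/∂x (2*x + 4*z) - ∂/∂y (-3*x + 5*y) + ∂/∂z (3*z - 1).
Each of these terms simplifies to sums of mixed partials that cancel in pairs. The result is 0 (by equality of mixed partials for smooth functions — Schwarz / Clairaut).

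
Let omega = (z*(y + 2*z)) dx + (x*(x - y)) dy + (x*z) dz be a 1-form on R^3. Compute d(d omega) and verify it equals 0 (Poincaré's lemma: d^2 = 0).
d(d omega) = 0

Step 1: d omega = sum_{i<j} (∂f_j/∂x_i - ∂f_i/∂x_j) dx_i ∧ dx_j:
  coeff of dx ∧ dy: 2*x - y - z
  coeff of dx ∧ dz: -y - 3*z
  coeff of dy ∧ dz: 0
Step 2: Apply d again to each 2-form coefficient. The only possible 3-form in R^3 is dx ∧ dy ∧ dz, with coefficient
  ∂(coeff of dy∧dz)/∂x - ∂(coeff of dx∧dz)/∂y + ∂(coeff of dx∧dy)/∂z
  = ∂/∂x (0) - ∂/∂y (-y - 3*z) + ∂/∂z (2*x - y - z).
Each of these terms simplifies to sums of mixed partials that cancel in pairs. The result is 0 (by equality of mixed partials for smooth functions — Schwarz / Clairaut).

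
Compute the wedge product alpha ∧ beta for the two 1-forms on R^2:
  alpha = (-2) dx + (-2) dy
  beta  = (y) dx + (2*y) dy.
alpha ∧ beta = (-2*y) dx ∧ dy

Distribute the wedge, using dx_i ∧ dx_j = -dx_j ∧ dx_i and dx_i ∧ dx_i = 0. For each pair (i, j) with i < j, the coefficient of dx_i ∧ dx_j in alpha ∧ beta is (alpha_i * beta_j - alpha_j * beta_i). Collecting: alpha ∧ beta = (-2*y) dx ∧ dy.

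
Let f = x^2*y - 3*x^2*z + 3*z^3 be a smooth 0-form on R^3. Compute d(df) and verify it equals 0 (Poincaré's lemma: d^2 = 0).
d(df) = 0

Step 1: df = sum_i (∂f/∂x_i) dx_i = (2*x*(y - 3*z)) dx + (x^2) dy + (-3*x^2 + 9*z^2) dz.
Step 2: Apply d again. Using the 1-form formula, the coefficient of dx ∧ dy in d(df) is ∂^2 f/∂x ∂y - ∂^2 f/∂y ∂x = (2*x) - (2*x) = 0 (equality of mixed partials for smooth f).
Similarly for dx ∧ dz and dy ∧ dz — all coefficients vanish. So d(df) = 0.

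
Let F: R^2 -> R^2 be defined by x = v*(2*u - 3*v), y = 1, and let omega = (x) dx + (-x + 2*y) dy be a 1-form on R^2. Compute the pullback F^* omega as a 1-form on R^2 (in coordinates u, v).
F^* omega = (v^2*(4*u - 6*v)) du + (2*v*(2*u^2 - 9*u*v + 9*v^2)) dv

Using F^*(f dg) = (f ∘ F) d(g ∘ F), substitute each coordinate x_i by F_i(u, v) in f_i, and replace dx_i by d F_i = (∂F_i/∂u) du + (∂F_i/∂v) dv.
  For the x component: f_1(F) = v*(2*u - 3*v); d F_1 = (2*v) du + (2*u - 6*v) dv
  For the y component: f_2(F) = -2*u*v + 3*v^2 + 2; d F_2 = (0) du + (0) dv
Combining and collecting du, dv coefficients:
  coeff of du: v^2*(4*u - 6*v)
  coeff of dv: 2*v*(2*u^2 - 9*u*v + 9*v^2)
F^* omega = (v^2*(4*u - 6*v)) du + (2*v*(2*u^2 - 9*u*v + 9*v^2)) dv.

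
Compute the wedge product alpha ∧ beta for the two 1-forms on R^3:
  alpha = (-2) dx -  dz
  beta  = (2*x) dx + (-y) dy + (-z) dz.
alpha ∧ beta = (2*y) dx ∧ dy + (2*x + 2*z) dx ∧ dz + (-y) dy ∧ dz

Distribute the wedge, using dx_i ∧ dx_j = -dx_j ∧ dx_i and dx_i ∧ dx_i = 0. For each pair (i, j) with i < j, the coefficient of dx_i ∧ dx_j in alpha ∧ beta is (alpha_i * beta_j - alpha_j * beta_i). Collecting: alpha ∧ beta = (2*y) dx ∧ dy + (2*x + 2*z) dx ∧ dz + (-y) dy ∧ dz.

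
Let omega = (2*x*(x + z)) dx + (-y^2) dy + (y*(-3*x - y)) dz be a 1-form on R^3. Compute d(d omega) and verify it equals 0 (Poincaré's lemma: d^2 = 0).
d(d omega) = 0

Step 1: d omega = sum_{i<j} (∂f_j/∂x_i - ∂f_i/∂x_j) dx_i ∧ dx_j:
  coeff of dx ∧ dy: 0
  coeff of dx ∧ dz: -2*x - 3*y
  coeff of dy ∧ dz: -3*x - 2*y
Step 2: Apply d again to each 2-form coefficient. The only possible 3-form in R^3 is dx ∧ dy ∧ dz, with coefficient
  ∂(coeff of dy∧dz)/∂x - ∂(coeff of dx∧dz)/∂y + ∂(coeff of dx∧dy)/∂z
  = ∂/∂x (-3*x - 2*y) - ∂/∂y (-2*x - 3*y) + ∂/∂z (0).
Each of these terms simplifies to sums of mixed partials that cancel in pairs. The result is 0 (by equality of mixed partials for smooth functions — Schwarz / Clairaut).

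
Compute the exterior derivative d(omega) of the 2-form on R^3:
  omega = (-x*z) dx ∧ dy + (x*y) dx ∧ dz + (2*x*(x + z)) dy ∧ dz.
d(omega) = (2*x + 2*z) dx ∧ dy ∧ dz

For a 2-form omega = sum_{i<j} g_{ij} dx_i ∧ dx_j, the exterior derivative is
  d(omega) = sum_{i<j} d(g_{ij}) ∧ dx_i ∧ dx_j = sum_{i<j, k} (∂g_{ij}/∂x_k) dx_k ∧ dx_i ∧ dx_j.
Expand each term, using dx_k ∧ dx_i ∧ dx_j = sgn(permutation) dx_{(a)} ∧ dx_{(b)} ∧ dx_{(c)} with (a < b < c) sorted:
  d(-x*z) includes (∂/∂z)(-x*z) dz = (-x) dz, which multiplied by dx ∧ dy gives (-x) dx ∧ dy ∧ dz
  d(x*y) includes (∂/∂y)(x*y) dy = (x) dy, which multiplied by dx ∧ dz gives (-x) dx ∧ dy ∧ dz
  d(2*x*(x + z)) includes (∂/∂x)(2*x*(x + z)) dx = (4*x + 2*z) dx, which multiplied by dy ∧ dz gives (4*x + 2*z) dx ∧ dy ∧ dz
Collecting like 3-forms: d(omega) = (2*x + 2*z) dx ∧ dy ∧ dz.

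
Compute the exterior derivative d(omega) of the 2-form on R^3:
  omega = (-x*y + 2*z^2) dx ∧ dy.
d(omega) = (4*z) dx ∧ dy ∧ dz

For a 2-form omega = sum_{i<j} g_{ij} dx_i ∧ dx_j, the exterior derivative is
  d(omega) = sum_{i<j} d(g_{ij}) ∧ dx_i ∧ dx_j = sum_{i<j, k} (∂g_{ij}/∂x_k) dx_k ∧ dx_i ∧ dx_j.
Expand each term, using dx_k ∧ dx_i ∧ dx_j = sgn(permutation) dx_{(a)} ∧ dx_{(b)} ∧ dx_{(c)} with (a < b < c) sorted:
  d(-x*y + 2*z^2) includes (∂/∂z)(-x*y + 2*z^2) dz = (4*z) dz, which multiplied by dx ∧ dy gives (4*z) dx ∧ dy ∧ dz
Collecting like 3-forms: d(omega) = (4*z) dx ∧ dy ∧ dz.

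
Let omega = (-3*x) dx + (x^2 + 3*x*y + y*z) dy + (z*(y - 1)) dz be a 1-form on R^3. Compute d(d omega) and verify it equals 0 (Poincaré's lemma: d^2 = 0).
d(d omega) = 0

Step 1: d omega = sum_{i<j} (∂f_j/∂x_i - ∂f_i/∂x_j) dx_i ∧ dx_j:
  coeff of dx ∧ dy: 2*x + 3*y
  coeff of dx ∧ dz: 0
  coeff of dy ∧ dz: -y + z
Step 2: Apply d again to each 2-form coefficient. The only possible 3-form in R^3 is dx ∧ dy ∧ dz, with coefficient
  ∂(coeff of dy∧dz)/∂x - ∂(coeff of dx∧dz)/∂y + ∂(coeff of dx∧dy)/∂z
  = ∂/∂x (-y + z) - ∂/∂y (0) + ∂/∂z (2*x + 3*y).
Each of these terms simplifies to sums of mixed partials that cancel in pairs. The result is 0 (by equality of mixed partials for smooth functions — Schwarz / Clairaut).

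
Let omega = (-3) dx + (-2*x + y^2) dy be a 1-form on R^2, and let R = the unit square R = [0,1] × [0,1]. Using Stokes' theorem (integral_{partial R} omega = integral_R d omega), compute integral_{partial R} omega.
integral_(partial R) omega = -2

Stokes: integral_partial_R omega = integral_R d omega with d omega = (∂Q/∂x - ∂P/∂y) dx ∧ dy.
  ∂Q/∂x = -2
  ∂P/∂y = 0
  integrand = ∂Q/∂x - ∂P/∂y = -2.
Integrating over R: integral_0^1 integral_0^1 (-2) dx dy = -2.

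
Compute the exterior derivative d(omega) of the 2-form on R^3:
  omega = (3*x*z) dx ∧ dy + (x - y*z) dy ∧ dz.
d(omega) = (3*x + 1) dx ∧ dy ∧ dz

For a 2-form omega = sum_{i<j} g_{ij} dx_i ∧ dx_j, the exterior derivative is
  d(omega) = sum_{i<j} d(g_{ij}) ∧ dx_i ∧ dx_j = sum_{i<j, k} (∂g_{ij}/∂x_k) dx_k ∧ dx_i ∧ dx_j.
Expand each term, using dx_k ∧ dx_i ∧ dx_j = sgn(permutation) dx_{(a)} ∧ dx_{(b)} ∧ dx_{(c)} with (a < b < c) sorted:
  d(3*x*z) includes (∂/∂z)(3*x*z) dz = (3*x) dz, which multiplied by dx ∧ dy gives (3*x) dx ∧ dy ∧ dz
  d(x - y*z) includes (∂/∂x)(x - y*z) dx = (1) dx, which multiplied by dy ∧ dz gives (1) dx ∧ dy ∧ dz
Collecting like 3-forms: d(omega) = (3*x + 1) dx ∧ dy ∧ dz.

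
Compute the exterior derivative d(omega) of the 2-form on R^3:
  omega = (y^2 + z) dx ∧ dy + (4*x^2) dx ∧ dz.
d(omega) = (1) dx ∧ dy ∧ dz

For a 2-form omega = sum_{i<j} g_{ij} dx_i ∧ dx_j, the exterior derivative is
  d(omega) = sum_{i<j} d(g_{ij}) ∧ dx_i ∧ dx_j = sum_{i<j, k} (∂g_{ij}/∂x_k) dx_k ∧ dx_i ∧ dx_j.
Expand each term, using dx_k ∧ dx_i ∧ dx_j = sgn(permutation) dx_{(a)} ∧ dx_{(b)} ∧ dx_{(c)} with (a < b < c) sorted:
  d(y^2 + z) includes (∂/∂z)(y^2 + z) dz = (1) dz, which multiplied by dx ∧ dy gives (1) dx ∧ dy ∧ dz
Collecting like 3-forms: d(omega) = (1) dx ∧ dy ∧ dz.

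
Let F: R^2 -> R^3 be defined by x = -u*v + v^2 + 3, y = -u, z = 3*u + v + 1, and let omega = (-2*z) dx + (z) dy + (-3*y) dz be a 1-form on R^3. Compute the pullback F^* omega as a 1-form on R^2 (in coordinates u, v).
F^* omega = (6*u*v + 6*u + 2*v^2 + v - 1) du + (6*u^2 - 10*u*v + 5*u - 4*v^2 - 4*v) dv

Using F^*(f dg) = (f ∘ F) d(g ∘ F), substitute each coordinate x_i by F_i(u, v) in f_i, and replace dx_i by d F_i = (∂F_i/∂u) du + (∂F_i/∂v) dv.
  For the x component: f_1(F) = -6*u - 2*v - 2; d F_1 = (-v) du + (-u + 2*v) dv
  For the y component: f_2(F) = 3*u + v + 1; d F_2 = (-1) du + (0) dv
  For the z component: f_3(F) = 3*u; d F_3 = (3) du + (1) dv
Combining and collecting du, dv coefficients:
  coeff of du: 6*u*v + 6*u + 2*v^2 + v - 1
  coeff of dv: 6*u^2 - 10*u*v + 5*u - 4*v^2 - 4*v
F^* omega = (6*u*v + 6*u + 2*v^2 + v - 1) du + (6*u^2 - 10*u*v + 5*u - 4*v^2 - 4*v) dv.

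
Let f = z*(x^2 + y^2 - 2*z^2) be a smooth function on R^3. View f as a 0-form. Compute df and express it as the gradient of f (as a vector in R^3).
df = (2*x*z) dx + (2*y*z) dy + (x^2 + y^2 - 6*z^2) dz; grad f = (2*x*z, 2*y*z, x^2 + y^2 - 6*z^2)

For a 0-form f, d f = (∂f/∂x) dx + (∂f/∂y) dy + (∂f/∂z) dz. The components of the vector representation are exactly the entries of grad f in Cartesian coordinates:
  ∂f/∂x = 2*x*z
  ∂f/∂y = 2*y*z
  ∂f/∂z = x^2 + y^2 - 6*z^2.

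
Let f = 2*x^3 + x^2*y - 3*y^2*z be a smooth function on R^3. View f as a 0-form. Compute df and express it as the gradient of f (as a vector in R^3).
df = (2*x*(3*x + y)) dx + (x^2 - 6*y*z) dy + (-3*y^2) dz; grad f = (2*x*(3*x + y), x^2 - 6*y*z, -3*y^2)

For a 0-form f, d f = (∂f/∂x) dx + (∂f/∂y) dy + (∂f/∂z) dz. The components of the vector representation are exactly the entries of grad f in Cartesian coordinates:
  ∂f/∂x = 2*x*(3*x + y)
  ∂f/∂y = x^2 - 6*y*z
  ∂f/∂z = -3*y^2.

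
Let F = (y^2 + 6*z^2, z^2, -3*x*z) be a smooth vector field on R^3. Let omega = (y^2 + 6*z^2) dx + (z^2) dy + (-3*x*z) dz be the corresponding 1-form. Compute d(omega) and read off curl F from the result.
d(omega) = (-2*z) dy ∧ dz + (15*z) dz ∧ dx + (-2*y) dx ∧ dy; curl F = (-2*z, 15*z, -2*y)

d omega = sum_{i<j} (∂f_j/∂x_i - ∂f_i/∂x_j) dx_i ∧ dx_j. Under the identification (dy ∧ dz, dz ∧ dx, dx ∧ dy) ↔ (e_x, e_y, e_z), the coefficients are exactly the components of curl F. Compute:
  ∂R/∂y - ∂Q/∂z = (0) - (2*z) = -2*z
  ∂P/∂z - ∂R/∂x = (12*z) - (-3*z) = 15*z
  ∂Q/∂x - ∂P/∂y = (0) - (2*y) = -2*y.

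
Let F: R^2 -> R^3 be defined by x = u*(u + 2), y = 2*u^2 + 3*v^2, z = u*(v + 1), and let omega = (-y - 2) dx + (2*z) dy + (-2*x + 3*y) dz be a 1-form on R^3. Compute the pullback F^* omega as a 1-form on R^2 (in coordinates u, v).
F^* omega = (-4*u^3 + 12*u^2*v + 8*u^2 - 6*u*v^2 - 4*u*v - 8*u + 9*v^3 + 3*v^2 - 4) du + (u*(4*u^2 - 4*u + 21*v^2 + 12*v)) dv

Using F^*(f dg) = (f ∘ F) d(g ∘ F), substitute each coordinate x_i by F_i(u, v) in f_i, and replace dx_i by d F_i = (∂F_i/∂u) du + (∂F_i/∂v) dv.
  For the x component: f_1(F) = -2*u^2 - 3*v^2 - 2; d F_1 = (2*u + 2) du + (0) dv
  For the y component: f_2(F) = 2*u*(v + 1); d F_2 = (4*u) du + (6*v) dv
  For the z component: f_3(F) = 4*u^2 - 4*u + 9*v^2; d F_3 = (v + 1) du + (u) dv
Combining and collecting du, dv coefficients:
  coeff of du: -4*u^3 + 12*u^2*v + 8*u^2 - 6*u*v^2 - 4*u*v - 8*u + 9*v^3 + 3*v^2 - 4
  coeff of dv: u*(4*u^2 - 4*u + 21*v^2 + 12*v)
F^* omega = (-4*u^3 + 12*u^2*v + 8*u^2 - 6*u*v^2 - 4*u*v - 8*u + 9*v^3 + 3*v^2 - 4) du + (u*(4*u^2 - 4*u + 21*v^2 + 12*v)) dv.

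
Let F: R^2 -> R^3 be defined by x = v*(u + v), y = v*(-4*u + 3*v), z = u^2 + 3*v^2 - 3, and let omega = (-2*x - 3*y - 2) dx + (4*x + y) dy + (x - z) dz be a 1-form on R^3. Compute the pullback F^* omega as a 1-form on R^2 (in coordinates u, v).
F^* omega = (-2*u^3 + 2*u^2*v + 6*u*v^2 + 6*u - 39*v^3 - 2*v) du + (4*u^2*v - 13*u*v^2 - 2*u + 8*v^3 + 14*v) dv

Using F^*(f dg) = (f ∘ F) d(g ∘ F), substitute each coordinate x_i by F_i(u, v) in f_i, and replace dx_i by d F_i = (∂F_i/∂u) du + (∂F_i/∂v) dv.
  For the x component: f_1(F) = 10*u*v - 11*v^2 - 2; d F_1 = (v) du + (u + 2*v) dv
  For the y component: f_2(F) = 7*v^2; d F_2 = (-4*v) du + (-4*u + 6*v) dv
  For the z component: f_3(F) = -u^2 + u*v - 2*v^2 + 3; d F_3 = (2*u) du + (6*v) dv
Combining and collecting du, dv coefficients:
  coeff of du: -2*u^3 + 2*u^2*v + 6*u*v^2 + 6*u - 39*v^3 - 2*v
  coeff of dv: 4*u^2*v - 13*u*v^2 - 2*u + 8*v^3 + 14*v
F^* omega = (-2*u^3 + 2*u^2*v + 6*u*v^2 + 6*u - 39*v^3 - 2*v) du + (4*u^2*v - 13*u*v^2 - 2*u + 8*v^3 + 14*v) dv.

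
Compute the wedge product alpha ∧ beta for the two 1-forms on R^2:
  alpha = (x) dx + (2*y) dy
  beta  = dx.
alpha ∧ beta = (-2*y) dx ∧ dy

Distribute the wedge, using dx_i ∧ dx_j = -dx_j ∧ dx_i and dx_i ∧ dx_i = 0. For each pair (i, j) with i < j, the coefficient of dx_i ∧ dx_j in alpha ∧ beta is (alpha_i * beta_j - alpha_j * beta_i). Collecting: alpha ∧ beta = (-2*y) dx ∧ dy.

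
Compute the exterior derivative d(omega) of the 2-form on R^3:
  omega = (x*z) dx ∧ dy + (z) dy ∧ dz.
d(omega) = (x) dx ∧ dy ∧ dz

For a 2-form omega = sum_{i<j} g_{ij} dx_i ∧ dx_j, the exterior derivative is
  d(omega) = sum_{i<j} d(g_{ij}) ∧ dx_i ∧ dx_j = sum_{i<j, k} (∂g_{ij}/∂x_k) dx_k ∧ dx_i ∧ dx_j.
Expand each term, using dx_k ∧ dx_i ∧ dx_j = sgn(permutation) dx_{(a)} ∧ dx_{(b)} ∧ dx_{(c)} with (a < b < c) sorted:
  d(x*z) includes (∂/∂z)(x*z) dz = (x) dz, which multiplied by dx ∧ dy gives (x) dx ∧ dy ∧ dz
Collecting like 3-forms: d(omega) = (x) dx ∧ dy ∧ dz.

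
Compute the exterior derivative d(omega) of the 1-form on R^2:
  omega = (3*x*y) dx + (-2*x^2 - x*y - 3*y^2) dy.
d(omega) = (-7*x - y) dx ∧ dy

For a 1-form omega = sum_i f_i dx_i, the exterior derivative is
  d(omega) = sum_{i < j} (∂f_j/∂x_i - ∂f_i/∂x_j) dx_i ∧ dx_j.
  coefficient of dx ∧ dy: ∂f_2/∂x - ∂f_1/∂y = ∂(-2*x^2 - x*y - 3*y^2)/∂x - ∂(3*x*y)/∂y = -7*x - y
Assembling: d(omega) = (-7*x - y) dx ∧ dy.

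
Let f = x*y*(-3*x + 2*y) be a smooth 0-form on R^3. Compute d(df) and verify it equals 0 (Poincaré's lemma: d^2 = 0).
d(df) = 0

Step 1: df = sum_i (∂f/∂x_i) dx_i = (2*y*(-3*x + y)) dx + (x*(-3*x + 4*y)) dy + (0) dz.
Step 2: Apply d again. Using the 1-form formula, the coefficient of dx ∧ dy in d(df) is ∂^2 f/∂x ∂y - ∂^2 f/∂y ∂x = (-6*x + 4*y) - (-6*x + 4*y) = 0 (equality of mixed partials for smooth f).
Similarly for dx ∧ dz and dy ∧ dz — all coefficients vanish. So d(df) = 0.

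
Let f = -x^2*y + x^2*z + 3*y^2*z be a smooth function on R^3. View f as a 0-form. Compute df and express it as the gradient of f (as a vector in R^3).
df = (2*x*(-y + z)) dx + (-x^2 + 6*y*z) dy + (x^2 + 3*y^2) dz; grad f = (2*x*(-y + z), -x^2 + 6*y*z, x^2 + 3*y^2)

For a 0-form f, d f = (∂f/∂x) dx + (∂f/∂y) dy + (∂f/∂z) dz. The components of the vector representation are exactly the entries of grad f in Cartesian coordinates:
  ∂f/∂x = 2*x*(-y + z)
  ∂f/∂y = -x^2 + 6*y*z
  ∂f/∂z = x^2 + 3*y^2.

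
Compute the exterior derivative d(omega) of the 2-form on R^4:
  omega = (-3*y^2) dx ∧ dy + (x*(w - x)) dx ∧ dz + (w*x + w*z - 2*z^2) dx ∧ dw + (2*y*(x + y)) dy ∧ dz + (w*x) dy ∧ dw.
d(omega) = (-w + x + 4*z) dx ∧ dz ∧ dw + (2*y) dx ∧ dy ∧ dz + (w) dx ∧ dy ∧ dw

For a 2-form omega = sum_{i<j} g_{ij} dx_i ∧ dx_j, the exterior derivative is
  d(omega) = sum_{i<j} d(g_{ij}) ∧ dx_i ∧ dx_j = sum_{i<j, k} (∂g_{ij}/∂x_k) dx_k ∧ dx_i ∧ dx_j.
Expand each term, using dx_k ∧ dx_i ∧ dx_j = sgn(permutation) dx_{(a)} ∧ dx_{(b)} ∧ dx_{(c)} with (a < b < c) sorted:
  d(x*(w - x)) includes (∂/∂w)(x*(w - x)) dw = (x) dw, which multiplied by dx ∧ dz gives (x) dx ∧ dz ∧ dw
  d(w*x + w*z - 2*z^2) includes (∂/∂z)(w*x + w*z - 2*z^2) dz = (w - 4*z) dz, which multiplied by dx ∧ dw gives (-w + 4*z) dx ∧ dz ∧ dw
  d(2*y*(x + y)) includes (∂/∂x)(2*y*(x + y)) dx = (2*y) dx, which multiplied by dy ∧ dz gives (2*y) dx ∧ dy ∧ dz
  d(w*x) includes (∂/∂x)(w*x) dx = (w) dx, which multiplied by dy ∧ dw gives (w) dx ∧ dy ∧ dw
Collecting like 3-forms: d(omega) = (-w + x + 4*z) dx ∧ dz ∧ dw + (2*y) dx ∧ dy ∧ dz + (w) dx ∧ dy ∧ dw.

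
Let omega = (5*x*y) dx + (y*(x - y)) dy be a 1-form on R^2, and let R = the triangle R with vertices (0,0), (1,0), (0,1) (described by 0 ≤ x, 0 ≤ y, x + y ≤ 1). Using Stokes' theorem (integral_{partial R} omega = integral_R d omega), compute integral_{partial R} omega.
integral_(partial R) omega = -2/3

Stokes: integral_partial_R omega = integral_R d omega with d omega = (∂Q/∂x - ∂P/∂y) dx ∧ dy.
  ∂Q/∂x = y
  ∂P/∂y = 5*x
  integrand = ∂Q/∂x - ∂P/∂y = -5*x + y.
Integrating over R: integral_0^1 integral_0^{1-x} (-5*x + y) dy dx = -2/3.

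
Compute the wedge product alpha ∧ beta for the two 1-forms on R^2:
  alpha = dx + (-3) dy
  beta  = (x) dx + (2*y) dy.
alpha ∧ beta = (3*x + 2*y) dx ∧ dy

Distribute the wedge, using dx_i ∧ dx_j = -dx_j ∧ dx_i and dx_i ∧ dx_i = 0. For each pair (i, j) with i < j, the coefficient of dx_i ∧ dx_j in alpha ∧ beta is (alpha_i * beta_j - alpha_j * beta_i). Collecting: alpha ∧ beta = (3*x + 2*y) dx ∧ dy.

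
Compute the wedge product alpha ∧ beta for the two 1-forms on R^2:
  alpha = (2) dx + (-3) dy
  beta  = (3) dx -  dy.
alpha ∧ beta = (7) dx ∧ dy

Distribute the wedge, using dx_i ∧ dx_j = -dx_j ∧ dx_i and dx_i ∧ dx_i = 0. For each pair (i, j) with i < j, the coefficient of dx_i ∧ dx_j in alpha ∧ beta is (alpha_i * beta_j - alpha_j * beta_i). Collecting: alpha ∧ beta = (7) dx ∧ dy.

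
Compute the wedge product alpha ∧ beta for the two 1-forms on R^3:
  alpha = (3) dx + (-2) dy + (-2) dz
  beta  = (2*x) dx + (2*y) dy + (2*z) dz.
alpha ∧ beta = (4*x + 6*y) dx ∧ dy + (4*x + 6*z) dx ∧ dz + (4*y - 4*z) dy ∧ dz

Distribute the wedge, using dx_i ∧ dx_j = -dx_j ∧ dx_i and dx_i ∧ dx_i = 0. For each pair (i, j) with i < j, the coefficient of dx_i ∧ dx_j in alpha ∧ beta is (alpha_i * beta_j - alpha_j * beta_i). Collecting: alpha ∧ beta = (4*x + 6*y) dx ∧ dy + (4*x + 6*z) dx ∧ dz + (4*y - 4*z) dy ∧ dz.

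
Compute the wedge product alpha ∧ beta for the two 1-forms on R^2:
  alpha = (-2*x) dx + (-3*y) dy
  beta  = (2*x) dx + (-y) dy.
alpha ∧ beta = (8*x*y) dx ∧ dy

Distribute the wedge, using dx_i ∧ dx_j = -dx_j ∧ dx_i and dx_i ∧ dx_i = 0. For each pair (i, j) with i < j, the coefficient of dx_i ∧ dx_j in alpha ∧ beta is (alpha_i * beta_j - alpha_j * beta_i). Collecting: alpha ∧ beta = (8*x*y) dx ∧ dy.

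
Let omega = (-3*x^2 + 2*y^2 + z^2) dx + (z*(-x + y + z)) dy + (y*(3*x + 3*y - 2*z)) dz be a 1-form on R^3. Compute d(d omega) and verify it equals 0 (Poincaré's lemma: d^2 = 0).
d(d omega) = 0

Step 1: d omega = sum_{i<j} (∂f_j/∂x_i - ∂f_i/∂x_j) dx_i ∧ dx_j:
  coeff of dx ∧ dy: -4*y - z
  coeff of dx ∧ dz: 3*y - 2*z
  coeff of dy ∧ dz: 4*x + 5*y - 4*z
Step 2: Apply d again to each 2-form coefficient. The only possible 3-form in R^3 is dx ∧ dy ∧ dz, with coefficient
  ∂(coeff of dy∧dz)/∂x - ∂(coeff of dx∧dz)/∂y + ∂(coeff of dx∧dy)/∂z
  = ∂/∂x (4*x + 5*y - 4*z) - ∂/∂y (3*y - 2*z) + ∂/∂z (-4*y - z).
Each of these terms simplifies to sums of mixed partials that cancel in pairs. The result is 0 (by equality of mixed partials for smooth functions — Schwarz / Clairaut).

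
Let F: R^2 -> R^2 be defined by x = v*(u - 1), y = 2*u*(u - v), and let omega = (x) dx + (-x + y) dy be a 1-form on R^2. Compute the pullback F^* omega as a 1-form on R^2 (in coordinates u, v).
F^* omega = (8*u^3 - 16*u^2*v + 7*u*v^2 + 4*u*v - 3*v^2) du + (-4*u^3 + 7*u^2*v - 4*u*v + v) dv

Using F^*(f dg) = (f ∘ F) d(g ∘ F), substitute each coordinate x_i by F_i(u, v) in f_i, and replace dx_i by d F_i = (∂F_i/∂u) du + (∂F_i/∂v) dv.
  For the x component: f_1(F) = v*(u - 1); d F_1 = (v) du + (u - 1) dv
  For the y component: f_2(F) = 2*u^2 - 3*u*v + v; d F_2 = (4*u - 2*v) du + (-2*u) dv
Combining and collecting du, dv coefficients:
  coeff of du: 8*u^3 - 16*u^2*v + 7*u*v^2 + 4*u*v - 3*v^2
  coeff of dv: -4*u^3 + 7*u^2*v - 4*u*v + v
F^* omega = (8*u^3 - 16*u^2*v + 7*u*v^2 + 4*u*v - 3*v^2) du + (-4*u^3 + 7*u^2*v - 4*u*v + v) dv.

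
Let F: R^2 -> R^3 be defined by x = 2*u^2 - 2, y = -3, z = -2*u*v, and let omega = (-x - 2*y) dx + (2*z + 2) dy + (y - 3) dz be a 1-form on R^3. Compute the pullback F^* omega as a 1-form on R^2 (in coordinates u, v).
F^* omega = (-8*u^3 + 32*u + 12*v) du + (12*u) dv

Using F^*(f dg) = (f ∘ F) d(g ∘ F), substitute each coordinate x_i by F_i(u, v) in f_i, and replace dx_i by d F_i = (∂F_i/∂u) du + (∂F_i/∂v) dv.
  For the x component: f_1(F) = 8 - 2*u^2; d F_1 = (4*u) du + (0) dv
  For the y component: f_2(F) = -4*u*v + 2; d F_2 = (0) du + (0) dv
  For the z component: f_3(F) = -6; d F_3 = (-2*v) du + (-2*u) dv
Combining and collecting du, dv coefficients:
  coeff of du: -8*u^3 + 32*u + 12*v
  coeff of dv: 12*u
F^* omega = (-8*u^3 + 32*u + 12*v) du + (12*u) dv.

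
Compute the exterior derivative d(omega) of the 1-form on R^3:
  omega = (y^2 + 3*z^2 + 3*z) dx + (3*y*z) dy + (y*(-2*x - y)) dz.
d(omega) = (-2*y) dx ∧ dy + (-2*y - 6*z - 3) dx ∧ dz + (-2*x - 5*y) dy ∧ dz

For a 1-form omega = sum_i f_i dx_i, the exterior derivative is
  d(omega) = sum_{i < j} (∂f_j/∂x_i - ∂f_i/∂x_j) dx_i ∧ dx_j.
  coefficient of dx ∧ dy: ∂f_2/∂x - ∂f_1/∂y = ∂(3*y*z)/∂x - ∂(y^2 + 3*z^2 + 3*z)/∂y = -2*y
  coefficient of dx ∧ dz: ∂f_3/∂x - ∂f_1/∂z = ∂(y*(-2*x - y))/∂x - ∂(y^2 + 3*z^2 + 3*z)/∂z = -2*y - 6*z - 3
  coefficient of dy ∧ dz: ∂f_3/∂y - ∂f_2/∂z = ∂(y*(-2*x - y))/∂y - ∂(3*y*z)/∂z = -2*x - 5*y
Assembling: d(omega) = (-2*y) dx ∧ dy + (-2*y - 6*z - 3) dx ∧ dz + (-2*x - 5*y) dy ∧ dz.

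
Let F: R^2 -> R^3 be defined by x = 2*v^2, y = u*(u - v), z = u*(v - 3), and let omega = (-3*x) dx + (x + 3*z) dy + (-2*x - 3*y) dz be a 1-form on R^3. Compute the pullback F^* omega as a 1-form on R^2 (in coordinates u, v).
F^* omega = (3*u^2*v - 9*u^2 + 4*u*v^2 - 6*v^3 + 12*v^2) du + (-3*u^3 + 9*u^2 - 6*u*v^2 - 24*v^3) dv

Using F^*(f dg) = (f ∘ F) d(g ∘ F), substitute each coordinate x_i by F_i(u, v) in f_i, and replace dx_i by d F_i = (∂F_i/∂u) du + (∂F_i/∂v) dv.
  For the x component: f_1(F) = -6*v^2; d F_1 = (0) du + (4*v) dv
  For the y component: f_2(F) = 3*u*v - 9*u + 2*v^2; d F_2 = (2*u - v) du + (-u) dv
  For the z component: f_3(F) = -3*u^2 + 3*u*v - 4*v^2; d F_3 = (v - 3) du + (u) dv
Combining and collecting du, dv coefficients:
  coeff of du: 3*u^2*v - 9*u^2 + 4*u*v^2 - 6*v^3 + 12*v^2
  coeff of dv: -3*u^3 + 9*u^2 - 6*u*v^2 - 24*v^3
F^* omega = (3*u^2*v - 9*u^2 + 4*u*v^2 - 6*v^3 + 12*v^2) du + (-3*u^3 + 9*u^2 - 6*u*v^2 - 24*v^3) dv.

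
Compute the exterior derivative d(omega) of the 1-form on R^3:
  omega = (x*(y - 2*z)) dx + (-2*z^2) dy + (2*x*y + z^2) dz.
d(omega) = (-x) dx ∧ dy + (2*x + 2*y) dx ∧ dz + (2*x + 4*z) dy ∧ dz

For a 1-form omega = sum_i f_i dx_i, the exterior derivative is
  d(omega) = sum_{i < j} (∂f_j/∂x_i - ∂f_i/∂x_j) dx_i ∧ dx_j.
  coefficient of dx ∧ dy: ∂f_2/∂x - ∂f_1/∂y = ∂(-2*z^2)/∂x - ∂(x*(y - 2*z))/∂y = -x
  coefficient of dx ∧ dz: ∂f_3/∂x - ∂f_1/∂z = ∂(2*x*y + z^2)/∂x - ∂(x*(y - 2*z))/∂z = 2*x + 2*y
  coefficient of dy ∧ dz: ∂f_3/∂y - ∂f_2/∂z = ∂(2*x*y + z^2)/∂y - ∂(-2*z^2)/∂z = 2*x + 4*z
Assembling: d(omega) = (-x) dx ∧ dy + (2*x + 2*y) dx ∧ dz + (2*x + 4*z) dy ∧ dz.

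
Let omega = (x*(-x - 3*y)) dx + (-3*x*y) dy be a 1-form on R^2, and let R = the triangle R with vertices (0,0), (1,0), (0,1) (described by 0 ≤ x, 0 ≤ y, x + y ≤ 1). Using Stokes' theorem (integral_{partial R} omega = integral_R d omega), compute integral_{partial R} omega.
integral_(partial R) omega = 0

Stokes: integral_partial_R omega = integral_R d omega with d omega = (∂Q/∂x - ∂P/∂y) dx ∧ dy.
  ∂Q/∂x = -3*y
  ∂P/∂y = -3*x
  integrand = ∂Q/∂x - ∂P/∂y = 3*x - 3*y.
Integrating over R: integral_0^1 integral_0^{1-x} (3*x - 3*y) dy dx = 0.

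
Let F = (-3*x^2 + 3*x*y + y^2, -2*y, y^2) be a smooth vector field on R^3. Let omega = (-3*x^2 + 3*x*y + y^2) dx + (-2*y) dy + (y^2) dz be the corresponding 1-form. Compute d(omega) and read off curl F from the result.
d(omega) = (2*y) dy ∧ dz + (0) dz ∧ dx + (-3*x - 2*y) dx ∧ dy; curl F = (2*y, 0, -3*x - 2*y)

d omega = sum_{i<j} (∂f_j/∂x_i - ∂f_i/∂x_j) dx_i ∧ dx_j. Under the identification (dy ∧ dz, dz ∧ dx, dx ∧ dy) ↔ (e_x, e_y, e_z), the coefficients are exactly the components of curl F. Compute:
  ∂R/∂y - ∂Q/∂z = (2*y) - (0) = 2*y
  ∂P/∂z - ∂R/∂x = (0) - (0) = 0
  ∂Q/∂x - ∂P/∂y = (0) - (3*x + 2*y) = -3*x - 2*y.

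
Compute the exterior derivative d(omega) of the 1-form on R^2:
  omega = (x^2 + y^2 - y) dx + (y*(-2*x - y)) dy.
d(omega) = (1 - 4*y) dx ∧ dy

For a 1-form omega = sum_i f_i dx_i, the exterior derivative is
  d(omega) = sum_{i < j} (∂f_j/∂x_i - ∂f_i/∂x_j) dx_i ∧ dx_j.
  coefficient of dx ∧ dy: ∂f_2/∂x - ∂f_1/∂y = ∂(y*(-2*x - y))/∂x - ∂(x^2 + y^2 - y)/∂y = 1 - 4*y
Assembling: d(omega) = (1 - 4*y) dx ∧ dy.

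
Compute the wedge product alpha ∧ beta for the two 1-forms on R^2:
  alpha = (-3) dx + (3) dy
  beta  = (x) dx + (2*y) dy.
alpha ∧ beta = (-3*x - 6*y) dx ∧ dy

Distribute the wedge, using dx_i ∧ dx_j = -dx_j ∧ dx_i and dx_i ∧ dx_i = 0. For each pair (i, j) with i < j, the coefficient of dx_i ∧ dx_j in alpha ∧ beta is (alpha_i * beta_j - alpha_j * beta_i). Collecting: alpha ∧ beta = (-3*x - 6*y) dx ∧ dy.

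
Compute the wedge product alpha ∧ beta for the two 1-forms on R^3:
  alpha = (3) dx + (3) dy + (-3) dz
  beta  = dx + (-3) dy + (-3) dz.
alpha ∧ beta = (-12) dx ∧ dy + (-6) dx ∧ dz + (-18) dy ∧ dz

Distribute the wedge, using dx_i ∧ dx_j = -dx_j ∧ dx_i and dx_i ∧ dx_i = 0. For each pair (i, j) with i < j, the coefficient of dx_i ∧ dx_j in alpha ∧ beta is (alpha_i * beta_j - alpha_j * beta_i). Collecting: alpha ∧ beta = (-12) dx ∧ dy + (-6) dx ∧ dz + (-18) dy ∧ dz.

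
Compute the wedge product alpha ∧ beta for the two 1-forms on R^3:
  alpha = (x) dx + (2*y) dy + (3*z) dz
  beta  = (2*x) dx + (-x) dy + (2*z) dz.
alpha ∧ beta = (-x*(x + 4*y)) dx ∧ dy + (-4*x*z) dx ∧ dz + (z*(3*x + 4*y)) dy ∧ dz

Distribute the wedge, using dx_i ∧ dx_j = -dx_j ∧ dx_i and dx_i ∧ dx_i = 0. For each pair (i, j) with i < j, the coefficient of dx_i ∧ dx_j in alpha ∧ beta is (alpha_i * beta_j - alpha_j * beta_i). Collecting: alpha ∧ beta = (-x*(x + 4*y)) dx ∧ dy + (-4*x*z) dx ∧ dz + (z*(3*x + 4*y)) dy ∧ dz.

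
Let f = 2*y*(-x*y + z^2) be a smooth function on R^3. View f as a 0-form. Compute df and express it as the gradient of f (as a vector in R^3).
df = (-2*y^2) dx + (-4*x*y + 2*z^2) dy + (4*y*z) dz; grad f = (-2*y^2, -4*x*y + 2*z^2, 4*y*z)

For a 0-form f, d f = (∂f/∂x) dx + (∂f/∂y) dy + (∂f/∂z) dz. The components of the vector representation are exactly the entries of grad f in Cartesian coordinates:
  ∂f/∂x = -2*y^2
  ∂f/∂y = -4*x*y + 2*z^2
  ∂f/∂z = 4*y*z.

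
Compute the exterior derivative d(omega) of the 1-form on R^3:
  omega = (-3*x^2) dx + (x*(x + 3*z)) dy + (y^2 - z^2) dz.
d(omega) = (2*x + 3*z) dx ∧ dy + (-3*x + 2*y) dy ∧ dz

For a 1-form omega = sum_i f_i dx_i, the exterior derivative is
  d(omega) = sum_{i < j} (∂f_j/∂x_i - ∂f_i/∂x_j) dx_i ∧ dx_j.
  coefficient of dx ∧ dy: ∂f_2/∂x - ∂f_1/∂y = ∂(x*(x + 3*z))/∂x - ∂(-3*x^2)/∂y = 2*x + 3*z
  coefficient of dy ∧ dz: ∂f_3/∂y - ∂f_2/∂z = ∂(y^2 - z^2)/∂y - ∂(x*(x + 3*z))/∂z = -3*x + 2*y
Assembling: d(omega) = (2*x + 3*z) dx ∧ dy + (-3*x + 2*y) dy ∧ dz.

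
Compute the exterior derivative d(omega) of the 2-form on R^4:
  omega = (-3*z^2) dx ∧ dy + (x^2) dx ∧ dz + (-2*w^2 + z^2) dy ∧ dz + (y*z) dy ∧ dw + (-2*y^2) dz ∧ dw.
d(omega) = (-6*z) dx ∧ dy ∧ dz + (-4*w - 5*y) dy ∧ dz ∧ dw

For a 2-form omega = sum_{i<j} g_{ij} dx_i ∧ dx_j, the exterior derivative is
  d(omega) = sum_{i<j} d(g_{ij}) ∧ dx_i ∧ dx_j = sum_{i<j, k} (∂g_{ij}/∂x_k) dx_k ∧ dx_i ∧ dx_j.
Expand each term, using dx_k ∧ dx_i ∧ dx_j = sgn(permutation) dx_{(a)} ∧ dx_{(b)} ∧ dx_{(c)} with (a < b < c) sorted:
  d(-3*z^2) includes (∂/∂z)(-3*z^2) dz = (-6*z) dz, which multiplied by dx ∧ dy gives (-6*z) dx ∧ dy ∧ dz
  d(-2*w^2 + z^2) includes (∂/∂w)(-2*w^2 + z^2) dw = (-4*w) dw, which multiplied by dy ∧ dz gives (-4*w) dy ∧ dz ∧ dw
  d(y*z) includes (∂/∂z)(y*z) dz = (y) dz, which multiplied by dy ∧ dw gives (-y) dy ∧ dz ∧ dw
  d(-2*y^2) includes (∂/∂y)(-2*y^2) dy = (-4*y) dy, which multiplied by dz ∧ dw gives (-4*y) dy ∧ dz ∧ dw
Collecting like 3-forms: d(omega) = (-6*z) dx ∧ dy ∧ dz + (-4*w - 5*y) dy ∧ dz ∧ dw.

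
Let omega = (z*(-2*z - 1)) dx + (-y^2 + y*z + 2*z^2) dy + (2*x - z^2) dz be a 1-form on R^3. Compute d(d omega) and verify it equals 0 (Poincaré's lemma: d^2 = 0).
d(d omega) = 0

Step 1: d omega = sum_{i<j} (∂f_j/∂x_i - ∂f_i/∂x_j) dx_i ∧ dx_j:
  coeff of dx ∧ dy: 0
  coeff of dx ∧ dz: 4*z + 3
  coeff of dy ∧ dz: -y - 4*z
Step 2: Apply d again to each 2-form coefficient. The only possible 3-form in R^3 is dx ∧ dy ∧ dz, with coefficient
  ∂(coeff of dy∧dz)/∂x - ∂(coeff of dx∧dz)/∂y + ∂(coeff of dx∧dy)/∂z
  = ∂/∂x (-y - 4*z) - ∂/∂y (4*z + 3) + ∂/∂z (0).
Each of these terms simplifies to sums of mixed partials that cancel in pairs. The result is 0 (by equality of mixed partials for smooth functions — Schwarz / Clairaut).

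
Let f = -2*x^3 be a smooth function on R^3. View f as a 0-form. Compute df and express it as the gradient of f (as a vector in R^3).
df = (-6*x^2) dx + (0) dy + (0) dz; grad f = (-6*x^2, 0, 0)

For a 0-form f, d f = (∂f/∂x) dx + (∂f/∂y) dy + (∂f/∂z) dz. The components of the vector representation are exactly the entries of grad f in Cartesian coordinates:
  ∂f/∂x = -6*x^2
  ∂f/∂y = 0
  ∂f/∂z = 0.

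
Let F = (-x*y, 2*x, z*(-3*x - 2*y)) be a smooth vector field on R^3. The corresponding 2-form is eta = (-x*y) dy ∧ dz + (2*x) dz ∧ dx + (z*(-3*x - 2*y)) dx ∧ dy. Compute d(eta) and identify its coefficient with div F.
d(eta) = (-3*x - 3*y) dx ∧ dy ∧ dz; div F = -3*x - 3*y

For a 2-form in R^3 of the form above, applying d gives a 3-form with coefficient ∂P/∂x + ∂Q/∂y + ∂R/∂z:
  ∂P/∂x = -y
  ∂Q/∂y = 0
  ∂R/∂z = -3*x - 2*y
Sum = -3*x - 3*y, which is exactly div F.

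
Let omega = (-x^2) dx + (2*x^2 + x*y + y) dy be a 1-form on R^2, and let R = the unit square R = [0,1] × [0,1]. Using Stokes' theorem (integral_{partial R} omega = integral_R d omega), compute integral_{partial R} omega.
integral_(partial R) omega = 5/2

Stokes: integral_partial_R omega = integral_R d omega with d omega = (∂Q/∂x - ∂P/∂y) dx ∧ dy.
  ∂Q/∂x = 4*x + y
  ∂P/∂y = 0
  integrand = ∂Q/∂x - ∂P/∂y = 4*x + y.
Integrating over R: integral_0^1 integral_0^1 (4*x + y) dx dy = 5/2.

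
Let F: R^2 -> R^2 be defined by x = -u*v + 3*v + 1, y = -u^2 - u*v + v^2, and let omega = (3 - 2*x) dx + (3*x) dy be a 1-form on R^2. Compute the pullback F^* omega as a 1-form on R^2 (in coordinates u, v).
F^* omega = (6*u^2*v + u*v^2 - 18*u*v - 6*u - 3*v^2 - 4*v) du + (u^2*v - 6*u*v^2 + 3*u*v - 4*u + 18*v^2 - 12*v + 3) dv

Using F^*(f dg) = (f ∘ F) d(g ∘ F), substitute each coordinate x_i by F_i(u, v) in f_i, and replace dx_i by d F_i = (∂F_i/∂u) du + (∂F_i/∂v) dv.
  For the x component: f_1(F) = 2*u*v - 6*v + 1; d F_1 = (-v) du + (3 - u) dv
  For the y component: f_2(F) = -3*u*v + 9*v + 3; d F_2 = (-2*u - v) du + (-u + 2*v) dv
Combining and collecting du, dv coefficients:
  coeff of du: 6*u^2*v + u*v^2 - 18*u*v - 6*u - 3*v^2 - 4*v
  coeff of dv: u^2*v - 6*u*v^2 + 3*u*v - 4*u + 18*v^2 - 12*v + 3
F^* omega = (6*u^2*v + u*v^2 - 18*u*v - 6*u - 3*v^2 - 4*v) du + (u^2*v - 6*u*v^2 + 3*u*v - 4*u + 18*v^2 - 12*v + 3) dv.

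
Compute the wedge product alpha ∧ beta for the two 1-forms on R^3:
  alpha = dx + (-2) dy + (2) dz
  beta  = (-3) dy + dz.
alpha ∧ beta = (-3) dx ∧ dy + (1) dx ∧ dz + (4) dy ∧ dz

Distribute the wedge, using dx_i ∧ dx_j = -dx_j ∧ dx_i and dx_i ∧ dx_i = 0. For each pair (i, j) with i < j, the coefficient of dx_i ∧ dx_j in alpha ∧ beta is (alpha_i * beta_j - alpha_j * beta_i). Collecting: alpha ∧ beta = (-3) dx ∧ dy + (1) dx ∧ dz + (4) dy ∧ dz.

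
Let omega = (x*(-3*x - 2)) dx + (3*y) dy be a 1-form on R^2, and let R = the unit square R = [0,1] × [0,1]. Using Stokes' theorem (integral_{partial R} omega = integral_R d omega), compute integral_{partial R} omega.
integral_(partial R) omega = 0

Stokes: integral_partial_R omega = integral_R d omega with d omega = (∂Q/∂x - ∂P/∂y) dx ∧ dy.
  ∂Q/∂x = 0
  ∂P/∂y = 0
  integrand = ∂Q/∂x - ∂P/∂y = 0.
Integrating over R: integral_0^1 integral_0^1 (0) dx dy = 0.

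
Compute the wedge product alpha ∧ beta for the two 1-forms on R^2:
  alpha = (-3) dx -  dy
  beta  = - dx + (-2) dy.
alpha ∧ beta = (5) dx ∧ dy

Distribute the wedge, using dx_i ∧ dx_j = -dx_j ∧ dx_i and dx_i ∧ dx_i = 0. For each pair (i, j) with i < j, the coefficient of dx_i ∧ dx_j in alpha ∧ beta is (alpha_i * beta_j - alpha_j * beta_i). Collecting: alpha ∧ beta = (5) dx ∧ dy.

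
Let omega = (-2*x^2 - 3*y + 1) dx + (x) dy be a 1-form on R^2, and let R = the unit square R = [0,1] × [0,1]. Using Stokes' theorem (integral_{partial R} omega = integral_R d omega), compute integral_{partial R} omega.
integral_(partial R) omega = 4

Stokes: integral_partial_R omega = integral_R d omega with d omega = (∂Q/∂x - ∂P/∂y) dx ∧ dy.
  ∂Q/∂x = 1
  ∂P/∂y = -3
  integrand = ∂Q/∂x - ∂P/∂y = 4.
Integrating over R: integral_0^1 integral_0^1 (4) dx dy = 4.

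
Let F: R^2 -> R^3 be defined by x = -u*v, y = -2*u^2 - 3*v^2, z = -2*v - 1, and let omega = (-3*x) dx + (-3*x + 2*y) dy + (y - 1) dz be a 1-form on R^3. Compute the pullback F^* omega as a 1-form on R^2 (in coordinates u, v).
F^* omega = (u*(16*u^2 - 12*u*v + 21*v^2)) du + (21*u^2*v + 4*u^2 - 18*u*v^2 + 36*v^3 + 6*v^2 + 2) dv

Using F^*(f dg) = (f ∘ F) d(g ∘ F), substitute each coordinate x_i by F_i(u, v) in f_i, and replace dx_i by d F_i = (∂F_i/∂u) du + (∂F_i/∂v) dv.
  For the x component: f_1(F) = 3*u*v; d F_1 = (-v) du + (-u) dv
  For the y component: f_2(F) = -4*u^2 + 3*u*v - 6*v^2; d F_2 = (-4*u) du + (-6*v) dv
  For the z component: f_3(F) = -2*u^2 - 3*v^2 - 1; d F_3 = (0) du + (-2) dv
Combining and collecting du, dv coefficients:
  coeff of du: u*(16*u^2 - 12*u*v + 21*v^2)
  coeff of dv: 21*u^2*v + 4*u^2 - 18*u*v^2 + 36*v^3 + 6*v^2 + 2
F^* omega = (u*(16*u^2 - 12*u*v + 21*v^2)) du + (21*u^2*v + 4*u^2 - 18*u*v^2 + 36*v^3 + 6*v^2 + 2) dv.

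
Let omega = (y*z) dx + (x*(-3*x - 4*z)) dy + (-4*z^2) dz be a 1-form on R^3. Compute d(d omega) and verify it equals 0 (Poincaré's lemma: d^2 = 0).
d(d omega) = 0

Step 1: d omega = sum_{i<j} (∂f_j/∂x_i - ∂f_i/∂x_j) dx_i ∧ dx_j:
  coeff of dx ∧ dy: -6*x - 5*z
  coeff of dx ∧ dz: -y
  coeff of dy ∧ dz: 4*x
Step 2: Apply d again to each 2-form coefficient. The only possible 3-form in R^3 is dx ∧ dy ∧ dz, with coefficient
  ∂(coeff of dy∧dz)/∂x - ∂(coeff of dx∧dz)/∂y + ∂(coeff of dx∧dy)/∂z
  = ∂/∂x (4*x) - ∂/∂y (-y) + ∂/∂z (-6*x - 5*z).
Each of these terms simplifies to sums of mixed partials that cancel in pairs. The result is 0 (by equality of mixed partials for smooth functions — Schwarz / Clairaut).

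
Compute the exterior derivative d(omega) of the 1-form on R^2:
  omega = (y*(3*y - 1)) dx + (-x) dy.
d(omega) = (-6*y) dx ∧ dy

For a 1-form omega = sum_i f_i dx_i, the exterior derivative is
  d(omega) = sum_{i < j} (∂f_j/∂x_i - ∂f_i/∂x_j) dx_i ∧ dx_j.
  coefficient of dx ∧ dy: ∂f_2/∂x - ∂f_1/∂y = ∂(-x)/∂x - ∂(y*(3*y - 1))/∂y = -6*y
Assembling: d(omega) = (-6*y) dx ∧ dy.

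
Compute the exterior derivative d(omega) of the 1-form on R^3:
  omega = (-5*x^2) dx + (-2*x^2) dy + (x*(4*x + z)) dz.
d(omega) = (-4*x) dx ∧ dy + (8*x + z) dx ∧ dz

For a 1-form omega = sum_i f_i dx_i, the exterior derivative is
  d(omega) = sum_{i < j} (∂f_j/∂x_i - ∂f_i/∂x_j) dx_i ∧ dx_j.
  coefficient of dx ∧ dy: ∂f_2/∂x - ∂f_1/∂y = ∂(-2*x^2)/∂x - ∂(-5*x^2)/∂y = -4*x
  coefficient of dx ∧ dz: ∂f_3/∂x - ∂f_1/∂z = ∂(x*(4*x + z))/∂x - ∂(-5*x^2)/∂z = 8*x + z
Assembling: d(omega) = (-4*x) dx ∧ dy + (8*x + z) dx ∧ dz.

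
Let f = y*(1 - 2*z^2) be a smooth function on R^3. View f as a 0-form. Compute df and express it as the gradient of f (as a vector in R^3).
df = (0) dx + (1 - 2*z^2) dy + (-4*y*z) dz; grad f = (0, 1 - 2*z^2, -4*y*z)

For a 0-form f, d f = (∂f/∂x) dx + (∂f/∂y) dy + (∂f/∂z) dz. The components of the vector representation are exactly the entries of grad f in Cartesian coordinates:
  ∂f/∂x = 0
  ∂f/∂y = 1 - 2*z^2
  ∂f/∂z = -4*y*z.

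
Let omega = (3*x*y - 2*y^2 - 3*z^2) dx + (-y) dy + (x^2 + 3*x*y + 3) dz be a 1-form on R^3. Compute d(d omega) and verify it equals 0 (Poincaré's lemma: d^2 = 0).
d(d omega) = 0

Step 1: d omega = sum_{i<j} (∂f_j/∂x_i - ∂f_i/∂x_j) dx_i ∧ dx_j:
  coeff of dx ∧ dy: -3*x + 4*y
  coeff of dx ∧ dz: 2*x + 3*y + 6*z
  coeff of dy ∧ dz: 3*x
Step 2: Apply d again to each 2-form coefficient. The only possible 3-form in R^3 is dx ∧ dy ∧ dz, with coefficient
  ∂(coeff of dy∧dz)/∂x - ∂(coeff of dx∧dz)/∂y + ∂(coeff of dx∧dy)/∂z
  = ∂/∂x (3*x) - ∂/∂y (2*x + 3*y + 6*z) + ∂/∂z (-3*x + 4*y).
Each of these terms simplifies to sums of mixed partials that cancel in pairs. The result is 0 (by equality of mixed partials for smooth functions — Schwarz / Clairaut).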